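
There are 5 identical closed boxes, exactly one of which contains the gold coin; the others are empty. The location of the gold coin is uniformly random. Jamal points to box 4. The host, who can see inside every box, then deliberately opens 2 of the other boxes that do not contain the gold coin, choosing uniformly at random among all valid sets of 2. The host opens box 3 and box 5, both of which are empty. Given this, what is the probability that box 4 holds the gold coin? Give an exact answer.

1/5

Consider each possible location of the gold coin in turn.
If it is in either of boxes 1 and 2 (prior 1/5 each): the host has 3 equally likely choices, so probability 1/3; weight (1/5)·(1/3) = 1/15 each.
If it is in either of boxes 3 and 5 (prior 1/5 each): that box was opened and seen not to hold the prize — ruled out; weight (1/5)·0 = 0 each.
If it is in box 4 (prior 1/5): the host has 6 equally likely choices, so probability 1/6; weight (1/5)·(1/6) = 1/30.
The weights sum to 1/6.
So P(the gold coin in box 4 | the host opened box 3 and box 5) = (1/30) / (1/6) = 1/5.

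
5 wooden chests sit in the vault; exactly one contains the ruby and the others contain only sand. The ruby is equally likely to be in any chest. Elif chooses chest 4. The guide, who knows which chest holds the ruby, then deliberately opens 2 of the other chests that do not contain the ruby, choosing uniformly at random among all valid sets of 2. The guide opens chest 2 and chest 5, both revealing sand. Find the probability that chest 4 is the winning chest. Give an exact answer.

Condition on the true location of the ruby.
If it is in either of chests 1 and 3 (prior 1/5 each): the guide has 3 equally likely choices, so probability 1/3; weight (1/5)·(1/3) = 1/15 each.
If it is in either of chests 2 and 5 (prior 1/5 each): that chest was opened and seen not to hold the prize — ruled out; weight (1/5)·0 = 0 each.
If it is in chest 4 (prior 1/5): the guide has 6 equally likely choices, so probability 1/6; weight (1/5)·(1/6) = 1/30.
The weights sum to 1/6.
So P(the ruby in chest 4 | the guide opened chest 2 and chest 5) = (1/30) / (1/6) = 1/5.

1/5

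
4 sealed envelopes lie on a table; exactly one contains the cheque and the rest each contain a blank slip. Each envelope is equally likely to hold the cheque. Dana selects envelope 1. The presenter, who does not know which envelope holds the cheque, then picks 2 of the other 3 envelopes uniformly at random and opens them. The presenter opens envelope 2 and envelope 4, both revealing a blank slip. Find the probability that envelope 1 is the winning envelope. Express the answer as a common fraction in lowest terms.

Because the presenter chose which envelopes to open without knowing where the cheque is, the choice is independent of the prize location. Learning that none of the 2 opened envelopes holds the cheque simply rules out those 2 locations and leaves the remaining 2 envelopes still equally likely by symmetry.
So P(the cheque in envelope 1) = 1/2.

1/2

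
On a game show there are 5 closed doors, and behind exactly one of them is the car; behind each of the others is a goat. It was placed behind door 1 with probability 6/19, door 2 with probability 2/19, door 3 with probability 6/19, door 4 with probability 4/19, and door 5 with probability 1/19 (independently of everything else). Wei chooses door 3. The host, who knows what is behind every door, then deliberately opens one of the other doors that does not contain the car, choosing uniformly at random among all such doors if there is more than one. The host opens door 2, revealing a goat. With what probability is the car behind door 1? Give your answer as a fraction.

Condition on the true location of the car.
If it is behind door 1 (prior 6/19): the host has 3 equally likely choices, so probability 1/3; weight (6/19)·(1/3) = 2/19.
If it is behind door 2 (prior 2/19): the host opened door 2, so this case is ruled out; weight (2/19)·0 = 0.
If it is behind door 3 (prior 6/19): the host has 4 equally likely choices, so probability 1/4; weight (6/19)·(1/4) = 3/38.
If it is behind door 4 (prior 4/19): the host has 3 equally likely choices, so probability 1/3; weight (4/19)·(1/3) = 4/57.
If it is behind door 5 (prior 1/19): the host has 3 equally likely choices, so probability 1/3; weight (1/19)·(1/3) = 1/57.
The weights sum to 31/114.
So P(the car behind door 1 | the host opened door 2) = (2/19) / (31/114) = 12/31.

12/31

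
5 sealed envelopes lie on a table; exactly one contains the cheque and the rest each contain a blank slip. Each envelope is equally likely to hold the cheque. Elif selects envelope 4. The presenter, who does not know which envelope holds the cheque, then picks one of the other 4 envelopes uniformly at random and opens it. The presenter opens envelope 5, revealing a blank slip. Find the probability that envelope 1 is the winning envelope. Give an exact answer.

Because the presenter chose which envelope to open without knowing where the cheque is, the choice is independent of the prize location. Learning that envelope 5 does not hold the cheque simply rules out that one location and leaves the remaining 4 envelopes still equally likely by symmetry.
So P(the cheque in envelope 1) = 1/4.

1/4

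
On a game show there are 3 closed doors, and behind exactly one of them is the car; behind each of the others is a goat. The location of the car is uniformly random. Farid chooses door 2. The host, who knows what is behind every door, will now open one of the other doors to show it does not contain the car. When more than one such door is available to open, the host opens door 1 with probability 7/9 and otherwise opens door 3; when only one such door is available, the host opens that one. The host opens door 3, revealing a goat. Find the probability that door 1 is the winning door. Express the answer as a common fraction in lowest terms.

9/11

Consider each possible location of the car in turn.
If it is behind door 1 (prior 1/3): only door 3 is available, probability 1; weight (1/3)·1 = 1/3.
If it is behind door 2 (prior 1/3): door 1 is available but not opened, probability 2/9; weight (1/3)·(2/9) = 2/27.
If it is behind door 3 (prior 1/3): the host opened door 3, so this case is ruled out; weight (1/3)·0 = 0.
The weights sum to 11/27.
So P(the car behind door 1 | the host opened door 3) = (1/3) / (11/27) = 9/11.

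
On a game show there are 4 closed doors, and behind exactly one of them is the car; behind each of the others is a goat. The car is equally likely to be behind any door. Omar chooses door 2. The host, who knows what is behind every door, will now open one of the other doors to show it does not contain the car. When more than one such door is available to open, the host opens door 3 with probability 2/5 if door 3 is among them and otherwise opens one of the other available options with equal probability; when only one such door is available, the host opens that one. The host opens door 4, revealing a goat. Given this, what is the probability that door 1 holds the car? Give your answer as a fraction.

Consider each possible location of the car in turn.
If it is behind door 1 (prior 1/4): door 3 is available but not opened, probability 3/5; weight (1/4)·(3/5) = 3/20.
If it is behind door 2 (prior 1/4): door 3 is available but not opened; door 4 gets probability (1 − 2/5)/2 = 3/10; weight (1/4)·(3/10) = 3/40.
If it is behind door 3 (prior 1/4): door 3 holds the prize so is unavailable; the host chooses uniformly among the 2 others, probability 1/2; weight (1/4)·(1/2) = 1/8.
If it is behind door 4 (prior 1/4): the host opened door 4, so this case is ruled out; weight (1/4)·0 = 0.
The weights sum to 7/20.
So P(the car behind door 1 | the host opened door 4) = (3/20) / (7/20) = 3/7.

3/7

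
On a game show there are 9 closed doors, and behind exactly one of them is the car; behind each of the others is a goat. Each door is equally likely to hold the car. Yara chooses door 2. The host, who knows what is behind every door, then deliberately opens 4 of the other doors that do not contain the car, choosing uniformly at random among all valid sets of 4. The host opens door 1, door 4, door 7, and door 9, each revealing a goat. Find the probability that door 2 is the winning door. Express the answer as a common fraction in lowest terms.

1/9

Consider each possible location of the car in turn.
If it is behind any of doors 1, 4, 7, and 9 (prior 1/9 each): that door was opened and seen not to hold the prize — ruled out; weight (1/9)·0 = 0 each.
If it is behind door 2 (prior 1/9): the host has 70 equally likely choices, so probability 1/70; weight (1/9)·(1/70) = 1/630.
If it is behind any of doors 3, 5, 6, and 8 (prior 1/9 each): the host has 35 equally likely choices, so probability 1/35; weight (1/9)·(1/35) = 1/315 each.
The weights sum to 1/70.
So P(the car behind door 2 | the host opened door 1, door 4, door 7, and door 9) = (1/630) / (1/70) = 1/9.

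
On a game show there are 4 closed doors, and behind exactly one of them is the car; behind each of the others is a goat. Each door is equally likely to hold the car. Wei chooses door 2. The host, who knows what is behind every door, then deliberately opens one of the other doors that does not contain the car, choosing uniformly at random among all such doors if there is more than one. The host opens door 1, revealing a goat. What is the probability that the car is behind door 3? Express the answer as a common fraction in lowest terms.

Apply Bayes' rule, conditioning on where the car actually is.
If it is behind door 1 (prior 1/4): the host opened door 1, so this case is ruled out; weight (1/4)·0 = 0.
If it is behind door 2 (prior 1/4): the host has 3 equally likely choices, so probability 1/3; weight (1/4)·(1/3) = 1/12.
If it is behind either of doors 3 and 4 (prior 1/4 each): the host has 2 equally likely choices, so probability 1/2; weight (1/4)·(1/2) = 1/8 each.
The weights sum to 1/3.
So P(the car behind door 3 | the host opened door 1) = (1/8) / (1/3) = 3/8.

3/8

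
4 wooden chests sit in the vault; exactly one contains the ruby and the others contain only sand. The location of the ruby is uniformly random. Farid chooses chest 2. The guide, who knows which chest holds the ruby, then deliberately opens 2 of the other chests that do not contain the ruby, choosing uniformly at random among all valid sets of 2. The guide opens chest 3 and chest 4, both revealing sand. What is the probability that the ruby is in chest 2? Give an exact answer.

Apply Bayes' rule, conditioning on where the ruby actually is.
If it is in chest 1 (prior 1/4): the guide has no choice, probability 1; weight (1/4)·1 = 1/4.
If it is in chest 2 (prior 1/4): the guide has 3 equally likely choices, so probability 1/3; weight (1/4)·(1/3) = 1/12.
If it is in either of chests 3 and 4 (prior 1/4 each): that chest was opened and seen not to hold the prize — ruled out; weight (1/4)·0 = 0 each.
The weights sum to 1/3.
So P(the ruby in chest 2 | the guide opened chest 3 and chest 4) = (1/12) / (1/3) = 1/4.

1/4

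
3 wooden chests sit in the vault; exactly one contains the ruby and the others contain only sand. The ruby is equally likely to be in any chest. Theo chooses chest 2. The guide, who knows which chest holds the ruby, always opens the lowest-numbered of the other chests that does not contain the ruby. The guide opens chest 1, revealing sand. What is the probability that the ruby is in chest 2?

Condition on the true location of the ruby.
If it is in chest 1 (prior 1/3): the guide opened chest 1, so this case is ruled out; weight (1/3)·0 = 0.
If it is in either of chests 2 and 3 (prior 1/3 each): chest 1 is the lowest-numbered option available, probability 1; weight (1/3)·1 = 1/3 each.
The weights sum to 2/3.
So P(the ruby in chest 2 | the guide opened chest 1) = (1/3) / (2/3) = 1/2.

1/2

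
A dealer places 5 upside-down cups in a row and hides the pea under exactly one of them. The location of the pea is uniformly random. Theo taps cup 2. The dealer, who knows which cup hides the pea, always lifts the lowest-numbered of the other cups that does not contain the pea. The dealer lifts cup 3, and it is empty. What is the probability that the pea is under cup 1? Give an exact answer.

Consider each possible location of the pea in turn.
If it is under cup 1 (prior 1/5): cup 3 is the lowest-numbered option available, probability 1; weight (1/5)·1 = 1/5.
If it is under any of cups 2, 4, and 5 (prior 1/5 each): the dealer would have opened cup 1 instead, probability 0; weight (1/5)·0 = 0 each.
If it is under cup 3 (prior 1/5): the dealer opened cup 3, so this case is ruled out; weight (1/5)·0 = 0.
The weights sum to 1/5.
So P(the pea under cup 1 | the dealer opened cup 3) = (1/5) / (1/5) = 1.

1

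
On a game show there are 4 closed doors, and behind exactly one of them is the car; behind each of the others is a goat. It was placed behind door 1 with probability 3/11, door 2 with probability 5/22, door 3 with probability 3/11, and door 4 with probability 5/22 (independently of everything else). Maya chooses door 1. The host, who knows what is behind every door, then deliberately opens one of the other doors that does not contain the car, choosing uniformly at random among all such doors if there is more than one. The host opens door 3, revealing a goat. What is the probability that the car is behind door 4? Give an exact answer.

5/14

Apply Bayes' rule, conditioning on where the car actually is.
If it is behind door 1 (prior 3/11): the host has 3 equally likely choices, so probability 1/3; weight (3/11)·(1/3) = 1/11.
If it is behind either of doors 2 and 4 (prior 5/22 each): the host has 2 equally likely choices, so probability 1/2; weight (5/22)·(1/2) = 5/44 each.
If it is behind door 3 (prior 3/11): the host opened door 3, so this case is ruled out; weight (3/11)·0 = 0.
The weights sum to 7/22.
So P(the car behind door 4 | the host opened door 3) = (5/44) / (7/22) = 5/14.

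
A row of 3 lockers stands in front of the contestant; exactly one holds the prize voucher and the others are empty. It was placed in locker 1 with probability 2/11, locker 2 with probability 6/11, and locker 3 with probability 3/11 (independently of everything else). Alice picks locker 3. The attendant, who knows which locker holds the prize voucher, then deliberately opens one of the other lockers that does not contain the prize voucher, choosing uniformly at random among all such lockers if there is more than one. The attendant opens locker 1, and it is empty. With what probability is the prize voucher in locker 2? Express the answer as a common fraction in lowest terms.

Condition on the true location of the prize voucher.
If it is in locker 1 (prior 2/11): the attendant opened locker 1, so this case is ruled out; weight (2/11)·0 = 0.
If it is in locker 2 (prior 6/11): the attendant has no choice, probability 1; weight (6/11)·1 = 6/11.
If it is in locker 3 (prior 3/11): the attendant has 2 equally likely choices, so probability 1/2; weight (3/11)·(1/2) = 3/22.
The weights sum to 15/22.
So P(the prize voucher in locker 2 | the attendant opened locker 1) = (6/11) / (15/22) = 4/5.

4/5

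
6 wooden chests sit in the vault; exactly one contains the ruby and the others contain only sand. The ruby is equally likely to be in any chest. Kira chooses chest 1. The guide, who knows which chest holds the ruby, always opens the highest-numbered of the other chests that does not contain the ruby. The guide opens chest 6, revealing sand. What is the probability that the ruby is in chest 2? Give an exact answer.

1/5

Apply Bayes' rule, conditioning on where the ruby actually is.
If it is in any of chests 1, 2, 3, 4, and 5 (prior 1/6 each): chest 6 is the highest-numbered option available, probability 1; weight (1/6)·1 = 1/6 each.
If it is in chest 6 (prior 1/6): the guide opened chest 6, so this case is ruled out; weight (1/6)·0 = 0.
The weights sum to 5/6.
So P(the ruby in chest 2 | the guide opened chest 6) = (1/6) / (5/6) = 1/5.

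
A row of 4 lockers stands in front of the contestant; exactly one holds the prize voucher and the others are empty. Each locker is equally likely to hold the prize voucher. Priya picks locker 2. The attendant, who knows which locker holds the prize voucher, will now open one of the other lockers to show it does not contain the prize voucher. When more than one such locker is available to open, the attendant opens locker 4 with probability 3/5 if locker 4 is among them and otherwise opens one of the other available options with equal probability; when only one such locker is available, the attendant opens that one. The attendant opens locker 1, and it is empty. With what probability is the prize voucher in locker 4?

Consider each possible location of the prize voucher in turn.
If it is in locker 1 (prior 1/4): the attendant opened locker 1, so this case is ruled out; weight (1/4)·0 = 0.
If it is in locker 2 (prior 1/4): locker 4 is available but not opened; locker 1 gets probability (1 − 3/5)/2 = 1/5; weight (1/4)·(1/5) = 1/20.
If it is in locker 3 (prior 1/4): locker 4 is available but not opened, probability 2/5; weight (1/4)·(2/5) = 1/10.
If it is in locker 4 (prior 1/4): locker 4 holds the prize so is unavailable; the attendant chooses uniformly among the 2 others, probability 1/2; weight (1/4)·(1/2) = 1/8.
The weights sum to 11/40.
So P(the prize voucher in locker 4 | the attendant opened locker 1) = (1/8) / (11/40) = 5/11.

5/11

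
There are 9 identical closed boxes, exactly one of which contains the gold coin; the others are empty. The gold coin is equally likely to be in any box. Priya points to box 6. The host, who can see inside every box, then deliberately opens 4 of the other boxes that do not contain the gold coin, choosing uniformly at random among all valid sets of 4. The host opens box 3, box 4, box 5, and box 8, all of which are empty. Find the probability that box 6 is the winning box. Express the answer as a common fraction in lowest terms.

1/9

Condition on the true location of the gold coin.
If it is in any of boxes 1, 2, 7, and 9 (prior 1/9 each): the host has 35 equally likely choices, so probability 1/35; weight (1/9)·(1/35) = 1/315 each.
If it is in any of boxes 3, 4, 5, and 8 (prior 1/9 each): that box was opened and seen not to hold the prize — ruled out; weight (1/9)·0 = 0 each.
If it is in box 6 (prior 1/9): the host has 70 equally likely choices, so probability 1/70; weight (1/9)·(1/70) = 1/630.
The weights sum to 1/70.
So P(the gold coin in box 6 | the host opened box 3, box 4, box 5, and box 8) = (1/630) / (1/70) = 1/9.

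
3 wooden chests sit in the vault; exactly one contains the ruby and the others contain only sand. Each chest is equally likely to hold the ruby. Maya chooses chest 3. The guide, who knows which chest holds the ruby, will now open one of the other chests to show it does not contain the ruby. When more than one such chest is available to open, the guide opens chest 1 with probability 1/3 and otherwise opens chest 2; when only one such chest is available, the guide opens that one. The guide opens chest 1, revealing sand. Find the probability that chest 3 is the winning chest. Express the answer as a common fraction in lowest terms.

Apply Bayes' rule, conditioning on where the ruby actually is.
If it is in chest 1 (prior 1/3): the guide opened chest 1, so this case is ruled out; weight (1/3)·0 = 0.
If it is in chest 2 (prior 1/3): only chest 1 is available, probability 1; weight (1/3)·1 = 1/3.
If it is in chest 3 (prior 1/3): chest 1 is available, opened with probability 1/3; weight (1/3)·(1/3) = 1/9.
The weights sum to 4/9.
So P(the ruby in chest 3 | the guide opened chest 1) = (1/9) / (4/9) = 1/4.

1/4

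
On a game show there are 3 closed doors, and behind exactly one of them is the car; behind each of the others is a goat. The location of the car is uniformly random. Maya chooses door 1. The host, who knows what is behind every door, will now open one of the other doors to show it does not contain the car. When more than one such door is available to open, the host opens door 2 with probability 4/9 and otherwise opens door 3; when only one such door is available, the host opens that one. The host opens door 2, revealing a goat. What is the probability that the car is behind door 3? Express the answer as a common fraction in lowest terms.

9/13

Condition on the true location of the car.
If it is behind door 1 (prior 1/3): door 2 is available, opened with probability 4/9; weight (1/3)·(4/9) = 4/27.
If it is behind door 2 (prior 1/3): the host opened door 2, so this case is ruled out; weight (1/3)·0 = 0.
If it is behind door 3 (prior 1/3): only door 2 is available, probability 1; weight (1/3)·1 = 1/3.
The weights sum to 13/27.
So P(the car behind door 3 | the host opened door 2) = (1/3) / (13/27) = 9/13.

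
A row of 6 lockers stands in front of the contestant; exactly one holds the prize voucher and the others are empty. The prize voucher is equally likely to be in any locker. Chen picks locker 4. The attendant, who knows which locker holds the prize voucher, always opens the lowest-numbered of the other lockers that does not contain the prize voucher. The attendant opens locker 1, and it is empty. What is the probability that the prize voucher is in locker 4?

Condition on the true location of the prize voucher.
If it is in locker 1 (prior 1/6): the attendant opened locker 1, so this case is ruled out; weight (1/6)·0 = 0.
If it is in any of lockers 2, 3, 4, 5, and 6 (prior 1/6 each): locker 1 is the lowest-numbered option available, probability 1; weight (1/6)·1 = 1/6 each.
The weights sum to 5/6.
So P(the prize voucher in locker 4 | the attendant opened locker 1) = (1/6) / (5/6) = 1/5.

1/5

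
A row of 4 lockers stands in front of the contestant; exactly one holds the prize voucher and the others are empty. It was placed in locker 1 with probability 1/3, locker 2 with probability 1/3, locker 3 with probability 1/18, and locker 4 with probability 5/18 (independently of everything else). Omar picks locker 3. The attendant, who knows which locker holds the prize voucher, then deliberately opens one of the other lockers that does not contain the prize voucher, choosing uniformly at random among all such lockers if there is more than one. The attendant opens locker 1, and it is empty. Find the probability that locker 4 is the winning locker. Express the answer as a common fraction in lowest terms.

3/7

Consider each possible location of the prize voucher in turn.
If it is in locker 1 (prior 1/3): the attendant opened locker 1, so this case is ruled out; weight (1/3)·0 = 0.
If it is in locker 2 (prior 1/3): the attendant has 2 equally likely choices, so probability 1/2; weight (1/3)·(1/2) = 1/6.
If it is in locker 3 (prior 1/18): the attendant has 3 equally likely choices, so probability 1/3; weight (1/18)·(1/3) = 1/54.
If it is in locker 4 (prior 5/18): the attendant has 2 equally likely choices, so probability 1/2; weight (5/18)·(1/2) = 5/36.
The weights sum to 35/108.
So P(the prize voucher in locker 4 | the attendant opened locker 1) = (5/36) / (35/108) = 3/7.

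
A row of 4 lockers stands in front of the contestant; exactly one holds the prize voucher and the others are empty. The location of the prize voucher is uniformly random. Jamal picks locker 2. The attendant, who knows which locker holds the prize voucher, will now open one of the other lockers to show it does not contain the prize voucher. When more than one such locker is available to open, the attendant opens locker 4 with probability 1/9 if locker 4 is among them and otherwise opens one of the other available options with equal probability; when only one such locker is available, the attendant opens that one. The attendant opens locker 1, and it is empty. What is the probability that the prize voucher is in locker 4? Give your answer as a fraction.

3/11

Apply Bayes' rule, conditioning on where the prize voucher actually is.
If it is in locker 1 (prior 1/4): the attendant opened locker 1, so this case is ruled out; weight (1/4)·0 = 0.
If it is in locker 2 (prior 1/4): locker 4 is available but not opened; locker 1 gets probability (1 − 1/9)/2 = 4/9; weight (1/4)·(4/9) = 1/9.
If it is in locker 3 (prior 1/4): locker 4 is available but not opened, probability 8/9; weight (1/4)·(8/9) = 2/9.
If it is in locker 4 (prior 1/4): locker 4 holds the prize so is unavailable; the attendant chooses uniformly among the 2 others, probability 1/2; weight (1/4)·(1/2) = 1/8.
The weights sum to 11/24.
So P(the prize voucher in locker 4 | the attendant opened locker 1) = (1/8) / (11/24) = 3/11.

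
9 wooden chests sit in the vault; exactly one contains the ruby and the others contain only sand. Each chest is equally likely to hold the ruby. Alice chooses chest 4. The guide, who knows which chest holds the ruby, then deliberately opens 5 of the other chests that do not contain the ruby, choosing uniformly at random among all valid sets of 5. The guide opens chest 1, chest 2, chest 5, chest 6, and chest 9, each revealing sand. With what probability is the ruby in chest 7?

8/27

Consider each possible location of the ruby in turn.
If it is in any of chests 1, 2, 5, 6, and 9 (prior 1/9 each): that chest was opened and seen not to hold the prize — ruled out; weight (1/9)·0 = 0 each.
If it is in any of chests 3, 7, and 8 (prior 1/9 each): the guide has 21 equally likely choices, so probability 1/21; weight (1/9)·(1/21) = 1/189 each.
If it is in chest 4 (prior 1/9): the guide has 56 equally likely choices, so probability 1/56; weight (1/9)·(1/56) = 1/504.
The weights sum to 1/56.
So P(the ruby in chest 7 | the guide opened chest 1, chest 2, chest 5, chest 6, and chest 9) = (1/189) / (1/56) = 8/27.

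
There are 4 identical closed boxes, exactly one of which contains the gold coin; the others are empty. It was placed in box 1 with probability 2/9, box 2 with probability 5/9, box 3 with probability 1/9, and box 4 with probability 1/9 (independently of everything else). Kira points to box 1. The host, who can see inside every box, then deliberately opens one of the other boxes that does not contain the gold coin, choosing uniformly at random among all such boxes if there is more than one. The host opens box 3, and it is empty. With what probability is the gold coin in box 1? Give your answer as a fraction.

Consider each possible location of the gold coin in turn.
If it is in box 1 (prior 2/9): the host has 3 equally likely choices, so probability 1/3; weight (2/9)·(1/3) = 2/27.
If it is in box 2 (prior 5/9): the host has 2 equally likely choices, so probability 1/2; weight (5/9)·(1/2) = 5/18.
If it is in box 3 (prior 1/9): the host opened box 3, so this case is ruled out; weight (1/9)·0 = 0.
If it is in box 4 (prior 1/9): the host has 2 equally likely choices, so probability 1/2; weight (1/9)·(1/2) = 1/18.
The weights sum to 11/27.
So P(the gold coin in box 1 | the host opened box 3) = (2/27) / (11/27) = 2/11.

2/11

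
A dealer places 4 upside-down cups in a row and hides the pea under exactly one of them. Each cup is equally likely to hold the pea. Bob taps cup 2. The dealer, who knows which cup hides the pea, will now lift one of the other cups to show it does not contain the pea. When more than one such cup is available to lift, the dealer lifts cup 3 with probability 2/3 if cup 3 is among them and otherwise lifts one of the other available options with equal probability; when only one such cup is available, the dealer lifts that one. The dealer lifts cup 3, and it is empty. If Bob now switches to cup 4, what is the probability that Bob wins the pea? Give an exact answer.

1/3

Consider each possible location of the pea in turn.
If it is under any of cups 1, 2, and 4 (prior 1/4 each): cup 3 is available, opened with probability 2/3; weight (1/4)·(2/3) = 1/6 each.
If it is under cup 3 (prior 1/4): the dealer opened cup 3, so this case is ruled out; weight (1/4)·0 = 0.
The weights sum to 1/2.
So P(the pea under cup 4 | the dealer opened cup 3) = (1/6) / (1/2) = 1/3.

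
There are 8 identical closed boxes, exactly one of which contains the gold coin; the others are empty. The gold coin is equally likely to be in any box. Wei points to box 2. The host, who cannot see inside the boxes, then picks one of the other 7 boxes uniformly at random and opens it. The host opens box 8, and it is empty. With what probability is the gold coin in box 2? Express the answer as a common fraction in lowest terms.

1/7

Consider each possible location of the gold coin in turn.
If it is in any of boxes 1, 2, 3, 4, 5, 6, and 7 (prior 1/8 each): the host picks box 8 with probability 1/7 regardless, and it is not the prize; weight (1/8)·(1/7) = 1/56 each.
If it is in box 8 (prior 1/8): the host opened box 8, so this case is ruled out; weight (1/8)·0 = 0.
The weights sum to 1/8.
So P(the gold coin in box 2 | the host opened box 8) = (1/56) / (1/8) = 1/7.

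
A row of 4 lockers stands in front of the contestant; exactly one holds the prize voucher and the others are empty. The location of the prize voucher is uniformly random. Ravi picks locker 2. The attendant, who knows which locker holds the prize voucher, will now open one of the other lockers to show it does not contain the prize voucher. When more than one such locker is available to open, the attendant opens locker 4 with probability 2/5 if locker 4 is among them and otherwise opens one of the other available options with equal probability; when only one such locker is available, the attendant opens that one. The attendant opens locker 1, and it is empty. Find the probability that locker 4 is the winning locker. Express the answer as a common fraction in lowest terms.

5/14

Consider each possible location of the prize voucher in turn.
If it is in locker 1 (prior 1/4): the attendant opened locker 1, so this case is ruled out; weight (1/4)·0 = 0.
If it is in locker 2 (prior 1/4): locker 4 is available but not opened; locker 1 gets probability (1 − 2/5)/2 = 3/10; weight (1/4)·(3/10) = 3/40.
If it is in locker 3 (prior 1/4): locker 4 is available but not opened, probability 3/5; weight (1/4)·(3/5) = 3/20.
If it is in locker 4 (prior 1/4): locker 4 holds the prize so is unavailable; the attendant chooses uniformly among the 2 others, probability 1/2; weight (1/4)·(1/2) = 1/8.
The weights sum to 7/20.
So P(the prize voucher in locker 4 | the attendant opened locker 1) = (1/8) / (7/20) = 5/14.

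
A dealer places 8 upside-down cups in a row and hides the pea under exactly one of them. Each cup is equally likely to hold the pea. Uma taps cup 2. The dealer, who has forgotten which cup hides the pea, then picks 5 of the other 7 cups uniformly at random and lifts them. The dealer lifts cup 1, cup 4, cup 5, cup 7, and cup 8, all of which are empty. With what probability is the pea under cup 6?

Because the dealer chose which cups to lift without knowing where the pea is, the choice is independent of the prize location. Learning that none of the 5 opened cups holds the pea simply rules out those 5 locations and leaves the remaining 3 cups still equally likely by symmetry.
So P(the pea under cup 6) = 1/3.

1/3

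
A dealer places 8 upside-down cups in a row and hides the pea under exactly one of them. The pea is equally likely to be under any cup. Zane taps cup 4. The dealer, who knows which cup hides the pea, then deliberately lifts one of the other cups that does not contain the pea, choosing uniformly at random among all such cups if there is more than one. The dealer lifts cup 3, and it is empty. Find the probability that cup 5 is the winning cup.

Condition on the true location of the pea.
If it is under any of cups 1, 2, 5, 6, 7, and 8 (prior 1/8 each): the dealer has 6 equally likely choices, so probability 1/6; weight (1/8)·(1/6) = 1/48 each.
If it is under cup 3 (prior 1/8): the dealer opened cup 3, so this case is ruled out; weight (1/8)·0 = 0.
If it is under cup 4 (prior 1/8): the dealer has 7 equally likely choices, so probability 1/7; weight (1/8)·(1/7) = 1/56.
The weights sum to 1/7.
So P(the pea under cup 5 | the dealer opened cup 3) = (1/48) / (1/7) = 7/48.

7/48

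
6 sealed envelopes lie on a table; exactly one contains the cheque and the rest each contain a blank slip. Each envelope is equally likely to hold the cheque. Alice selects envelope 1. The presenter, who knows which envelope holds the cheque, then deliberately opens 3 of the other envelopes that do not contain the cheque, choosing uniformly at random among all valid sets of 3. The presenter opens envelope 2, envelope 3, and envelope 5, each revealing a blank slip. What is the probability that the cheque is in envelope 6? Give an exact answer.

5/12

Consider each possible location of the cheque in turn.
If it is in envelope 1 (prior 1/6): the presenter has 10 equally likely choices, so probability 1/10; weight (1/6)·(1/10) = 1/60.
If it is in any of envelopes 2, 3, and 5 (prior 1/6 each): that envelope was opened and seen not to hold the prize — ruled out; weight (1/6)·0 = 0 each.
If it is in either of envelopes 4 and 6 (prior 1/6 each): the presenter has 4 equally likely choices, so probability 1/4; weight (1/6)·(1/4) = 1/24 each.
The weights sum to 1/10.
So P(the cheque in envelope 6 | the presenter opened envelope 2, envelope 3, and envelope 5) = (1/24) / (1/10) = 5/12.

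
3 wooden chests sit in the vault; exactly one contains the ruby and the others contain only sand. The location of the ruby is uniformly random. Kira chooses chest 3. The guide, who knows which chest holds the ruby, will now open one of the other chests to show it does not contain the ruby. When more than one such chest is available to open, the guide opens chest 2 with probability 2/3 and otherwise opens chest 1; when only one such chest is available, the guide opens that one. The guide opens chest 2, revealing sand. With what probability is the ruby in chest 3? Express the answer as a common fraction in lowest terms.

2/5

Consider each possible location of the ruby in turn.
If it is in chest 1 (prior 1/3): only chest 2 is available, probability 1; weight (1/3)·1 = 1/3.
If it is in chest 2 (prior 1/3): the guide opened chest 2, so this case is ruled out; weight (1/3)·0 = 0.
If it is in chest 3 (prior 1/3): chest 2 is available, opened with probability 2/3; weight (1/3)·(2/3) = 2/9.
The weights sum to 5/9.
So P(the ruby in chest 3 | the guide opened chest 2) = (2/9) / (5/9) = 2/5.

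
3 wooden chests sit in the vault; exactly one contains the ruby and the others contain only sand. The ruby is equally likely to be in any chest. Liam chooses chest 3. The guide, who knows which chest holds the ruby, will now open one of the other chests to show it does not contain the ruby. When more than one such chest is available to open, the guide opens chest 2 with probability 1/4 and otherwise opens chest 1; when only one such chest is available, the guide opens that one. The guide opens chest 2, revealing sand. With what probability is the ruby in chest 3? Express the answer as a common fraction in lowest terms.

1/5

Condition on the true location of the ruby.
If it is in chest 1 (prior 1/3): only chest 2 is available, probability 1; weight (1/3)·1 = 1/3.
If it is in chest 2 (prior 1/3): the guide opened chest 2, so this case is ruled out; weight (1/3)·0 = 0.
If it is in chest 3 (prior 1/3): chest 2 is available, opened with probability 1/4; weight (1/3)·(1/4) = 1/12.
The weights sum to 5/12.
So P(the ruby in chest 3 | the guide opened chest 2) = (1/12) / (5/12) = 1/5.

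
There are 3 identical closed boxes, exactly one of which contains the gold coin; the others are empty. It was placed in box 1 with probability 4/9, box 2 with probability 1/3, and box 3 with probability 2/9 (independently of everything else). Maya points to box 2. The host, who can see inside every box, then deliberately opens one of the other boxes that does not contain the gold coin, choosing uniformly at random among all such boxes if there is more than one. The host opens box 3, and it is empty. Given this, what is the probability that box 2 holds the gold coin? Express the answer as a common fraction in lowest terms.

Condition on the true location of the gold coin.
If it is in box 1 (prior 4/9): the host has no choice, probability 1; weight (4/9)·1 = 4/9.
If it is in box 2 (prior 1/3): the host has 2 equally likely choices, so probability 1/2; weight (1/3)·(1/2) = 1/6.
If it is in box 3 (prior 2/9): the host opened box 3, so this case is ruled out; weight (2/9)·0 = 0.
The weights sum to 11/18.
So P(the gold coin in box 2 | the host opened box 3) = (1/6) / (11/18) = 3/11.

3/11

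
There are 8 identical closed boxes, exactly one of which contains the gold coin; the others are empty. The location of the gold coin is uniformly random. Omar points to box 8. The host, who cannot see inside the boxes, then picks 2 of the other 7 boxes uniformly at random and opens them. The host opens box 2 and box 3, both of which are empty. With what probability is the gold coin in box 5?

1/6

Apply Bayes' rule, conditioning on where the gold coin actually is.
If it is in any of boxes 1, 4, 5, 6, 7, and 8 (prior 1/8 each): the host picks exactly this set with probability 1/21 regardless, and none is the prize; weight (1/8)·(1/21) = 1/168 each.
If it is in either of boxes 2 and 3 (prior 1/8 each): that box was opened and seen not to hold the prize — ruled out; weight (1/8)·0 = 0 each.
The weights sum to 1/28.
So P(the gold coin in box 5 | the host opened box 2 and box 3) = (1/168) / (1/28) = 1/6.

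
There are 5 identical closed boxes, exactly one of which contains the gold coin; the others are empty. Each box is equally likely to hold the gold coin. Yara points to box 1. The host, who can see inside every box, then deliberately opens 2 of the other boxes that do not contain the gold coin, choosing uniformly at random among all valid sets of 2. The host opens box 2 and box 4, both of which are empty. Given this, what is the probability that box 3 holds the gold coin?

Condition on the true location of the gold coin.
If it is in box 1 (prior 1/5): the host has 6 equally likely choices, so probability 1/6; weight (1/5)·(1/6) = 1/30.
If it is in either of boxes 2 and 4 (prior 1/5 each): that box was opened and seen not to hold the prize — ruled out; weight (1/5)·0 = 0 each.
If it is in either of boxes 3 and 5 (prior 1/5 each): the host has 3 equally likely choices, so probability 1/3; weight (1/5)·(1/3) = 1/15 each.
The weights sum to 1/6.
So P(the gold coin in box 3 | the host opened box 2 and box 4) = (1/15) / (1/6) = 2/5.

2/5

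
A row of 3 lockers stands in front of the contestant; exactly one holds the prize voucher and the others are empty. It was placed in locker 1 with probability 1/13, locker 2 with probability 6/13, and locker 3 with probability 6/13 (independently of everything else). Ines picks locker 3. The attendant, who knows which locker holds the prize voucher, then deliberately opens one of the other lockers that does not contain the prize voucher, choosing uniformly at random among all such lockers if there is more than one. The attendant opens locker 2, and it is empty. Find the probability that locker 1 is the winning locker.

1/4

Condition on the true location of the prize voucher.
If it is in locker 1 (prior 1/13): the attendant has no choice, probability 1; weight (1/13)·1 = 1/13.
If it is in locker 2 (prior 6/13): the attendant opened locker 2, so this case is ruled out; weight (6/13)·0 = 0.
If it is in locker 3 (prior 6/13): the attendant has 2 equally likely choices, so probability 1/2; weight (6/13)·(1/2) = 3/13.
The weights sum to 4/13.
So P(the prize voucher in locker 1 | the attendant opened locker 2) = (1/13) / (4/13) = 1/4.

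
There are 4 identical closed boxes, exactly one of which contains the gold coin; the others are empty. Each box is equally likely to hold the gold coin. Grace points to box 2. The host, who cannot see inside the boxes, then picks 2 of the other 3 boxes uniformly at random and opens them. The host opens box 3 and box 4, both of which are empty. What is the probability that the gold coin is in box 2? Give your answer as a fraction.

1/2

Consider each possible location of the gold coin in turn.
If it is in either of boxes 1 and 2 (prior 1/4 each): the host picks exactly this set with probability 1/3 regardless, and none is the prize; weight (1/4)·(1/3) = 1/12 each.
If it is in either of boxes 3 and 4 (prior 1/4 each): that box was opened and seen not to hold the prize — ruled out; weight (1/4)·0 = 0 each.
The weights sum to 1/6.
So P(the gold coin in box 2 | the host opened box 3 and box 4) = (1/12) / (1/6) = 1/2.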